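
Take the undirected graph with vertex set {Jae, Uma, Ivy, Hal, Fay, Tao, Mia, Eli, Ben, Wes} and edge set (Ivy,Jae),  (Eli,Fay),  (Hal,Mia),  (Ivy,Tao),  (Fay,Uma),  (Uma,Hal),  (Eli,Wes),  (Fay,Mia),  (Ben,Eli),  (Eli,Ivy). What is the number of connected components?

Component: {Jae, Uma, Ivy, Hal, Fay, Tao, Mia, Eli, Ben, Wes}

1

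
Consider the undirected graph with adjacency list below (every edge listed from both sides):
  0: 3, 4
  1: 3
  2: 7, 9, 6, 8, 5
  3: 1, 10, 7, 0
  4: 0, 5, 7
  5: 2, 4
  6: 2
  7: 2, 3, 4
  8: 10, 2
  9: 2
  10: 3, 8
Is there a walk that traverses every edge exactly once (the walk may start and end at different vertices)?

No

Degrees: 0:2, 1:1, 2:5, 3:4, 4:3, 5:2, 6:1, 7:3, 8:2, 9:1, 10:2
Odd-degree vertices: 1, 2, 4, 6, 7, 9 (6 total).
With 6 odd-degree vertices (more than two), no single trail can use every edge.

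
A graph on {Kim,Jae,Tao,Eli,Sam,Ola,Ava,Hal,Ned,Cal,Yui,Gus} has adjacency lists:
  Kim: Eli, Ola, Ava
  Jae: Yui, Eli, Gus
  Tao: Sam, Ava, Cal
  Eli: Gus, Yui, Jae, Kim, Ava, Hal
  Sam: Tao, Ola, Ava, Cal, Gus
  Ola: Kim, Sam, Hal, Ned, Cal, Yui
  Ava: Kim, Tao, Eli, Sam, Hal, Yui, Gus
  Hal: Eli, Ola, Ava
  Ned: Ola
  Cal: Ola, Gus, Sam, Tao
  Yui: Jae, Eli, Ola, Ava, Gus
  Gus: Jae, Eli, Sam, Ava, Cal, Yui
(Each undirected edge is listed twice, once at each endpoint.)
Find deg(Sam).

Neighbors of Sam: Tao, Ola, Ava, Cal, Gus.

5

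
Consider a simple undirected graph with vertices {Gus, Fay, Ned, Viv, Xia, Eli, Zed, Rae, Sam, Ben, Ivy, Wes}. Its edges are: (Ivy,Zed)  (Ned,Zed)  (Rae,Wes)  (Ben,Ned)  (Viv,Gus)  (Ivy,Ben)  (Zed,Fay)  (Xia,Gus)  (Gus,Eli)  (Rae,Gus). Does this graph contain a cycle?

Yes

|V| = 12, |E| = 10, number of components = 3.
One cycle is Zed-Ivy-Ben-Ned-Zed.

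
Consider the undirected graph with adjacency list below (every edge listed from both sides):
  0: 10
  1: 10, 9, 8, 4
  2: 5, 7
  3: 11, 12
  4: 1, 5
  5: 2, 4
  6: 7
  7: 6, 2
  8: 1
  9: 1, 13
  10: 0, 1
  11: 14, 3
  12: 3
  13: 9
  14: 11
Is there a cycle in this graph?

|V| = 15, |E| = 13, number of components = 2.
A forest on 15 vertices with 2 components has exactly 13 edges, which matches — so no cycle.

No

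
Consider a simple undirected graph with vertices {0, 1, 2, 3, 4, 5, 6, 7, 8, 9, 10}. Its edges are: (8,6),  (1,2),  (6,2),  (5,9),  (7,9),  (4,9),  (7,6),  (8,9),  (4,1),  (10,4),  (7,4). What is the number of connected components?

Component: {0}
Component: {3}
Component: {1, 2, 4, 5, 6, 7, 8, 9, 10}

3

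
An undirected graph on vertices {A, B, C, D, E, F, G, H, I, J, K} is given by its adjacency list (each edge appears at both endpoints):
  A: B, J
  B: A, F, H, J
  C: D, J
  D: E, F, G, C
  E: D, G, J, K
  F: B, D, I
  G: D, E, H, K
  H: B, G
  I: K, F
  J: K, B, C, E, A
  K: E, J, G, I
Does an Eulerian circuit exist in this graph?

Degrees: A:2, B:4, C:2, D:4, E:4, F:3, G:4, H:2, I:2, J:5, K:4
Vertices with odd degree: F, J. An Eulerian circuit requires all degrees even.

No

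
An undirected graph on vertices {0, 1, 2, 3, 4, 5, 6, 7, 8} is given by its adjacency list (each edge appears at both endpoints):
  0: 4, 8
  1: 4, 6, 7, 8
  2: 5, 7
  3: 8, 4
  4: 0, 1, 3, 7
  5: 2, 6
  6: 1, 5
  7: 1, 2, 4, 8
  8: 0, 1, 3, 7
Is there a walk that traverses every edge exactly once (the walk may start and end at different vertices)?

Degrees: 0:2, 1:4, 2:2, 3:2, 4:4, 5:2, 6:2, 7:4, 8:4
Odd-degree vertices: none (0 total).
The non-isolated vertices are connected and exactly 0 have odd degree, so an Eulerian trail exists.

Yes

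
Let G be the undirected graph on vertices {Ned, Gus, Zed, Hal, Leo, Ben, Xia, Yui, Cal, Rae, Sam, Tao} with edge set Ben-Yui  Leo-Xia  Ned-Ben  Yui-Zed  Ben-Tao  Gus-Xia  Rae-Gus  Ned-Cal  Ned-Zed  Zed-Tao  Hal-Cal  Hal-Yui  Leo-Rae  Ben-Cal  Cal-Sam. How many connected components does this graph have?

2

Component: {Gus, Leo, Xia, Rae}
Component: {Ned, Zed, Hal, Ben, Yui, Cal, Sam, Tao}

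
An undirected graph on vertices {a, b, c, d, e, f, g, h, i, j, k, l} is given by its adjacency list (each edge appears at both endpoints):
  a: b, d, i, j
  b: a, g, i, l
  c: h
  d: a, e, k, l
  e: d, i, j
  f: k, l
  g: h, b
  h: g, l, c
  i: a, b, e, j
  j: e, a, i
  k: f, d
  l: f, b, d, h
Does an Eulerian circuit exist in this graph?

No

Degrees: a:4, b:4, c:1, d:4, e:3, f:2, g:2, h:3, i:4, j:3, k:2, l:4
Vertices with odd degree: c, e, h, j. An Eulerian circuit requires all degrees even.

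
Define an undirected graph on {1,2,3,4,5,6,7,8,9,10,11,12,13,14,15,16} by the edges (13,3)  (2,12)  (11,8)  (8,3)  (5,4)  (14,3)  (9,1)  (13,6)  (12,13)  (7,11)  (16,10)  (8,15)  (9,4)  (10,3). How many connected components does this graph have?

Component: {1, 4, 5, 9}
Component: {2, 3, 6, 7, 8, 10, 11, 12, 13, 14, 15, 16}

2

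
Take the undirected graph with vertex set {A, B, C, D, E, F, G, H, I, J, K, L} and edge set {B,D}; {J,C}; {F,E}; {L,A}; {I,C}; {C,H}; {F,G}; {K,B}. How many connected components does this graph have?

4

Component: {A, L}
Component: {B, D, K}
Component: {E, F, G}
Component: {C, H, I, J}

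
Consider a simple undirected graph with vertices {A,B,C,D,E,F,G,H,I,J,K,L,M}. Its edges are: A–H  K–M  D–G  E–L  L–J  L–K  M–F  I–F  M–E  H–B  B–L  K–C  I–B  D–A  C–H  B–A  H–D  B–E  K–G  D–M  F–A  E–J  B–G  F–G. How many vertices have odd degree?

Degrees: A:4, B:6, C:2, D:4, E:4, F:4, G:4, H:4, I:2, J:2, K:4, L:4, M:4
Odd-degree vertices: none.

0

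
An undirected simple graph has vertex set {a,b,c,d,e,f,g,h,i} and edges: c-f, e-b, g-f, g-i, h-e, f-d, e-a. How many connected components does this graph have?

2

Component: {a, b, e, h}
Component: {c, d, f, g, i}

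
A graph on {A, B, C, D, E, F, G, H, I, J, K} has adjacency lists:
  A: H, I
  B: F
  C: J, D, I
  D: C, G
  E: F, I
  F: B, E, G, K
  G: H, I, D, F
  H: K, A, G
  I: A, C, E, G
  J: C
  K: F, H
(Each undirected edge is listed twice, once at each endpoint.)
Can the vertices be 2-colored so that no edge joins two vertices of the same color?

Yes

Partition the vertices as {D, F, H, I, J} vs {A, B, C, E, G, K}. Each listed edge has one endpoint in each part, so the graph is bipartite.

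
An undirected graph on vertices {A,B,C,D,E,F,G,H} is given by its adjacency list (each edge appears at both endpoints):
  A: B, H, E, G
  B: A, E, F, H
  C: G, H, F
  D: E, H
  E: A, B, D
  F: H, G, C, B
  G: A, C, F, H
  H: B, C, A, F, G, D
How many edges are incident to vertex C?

3

Neighbors of C: F, G, H.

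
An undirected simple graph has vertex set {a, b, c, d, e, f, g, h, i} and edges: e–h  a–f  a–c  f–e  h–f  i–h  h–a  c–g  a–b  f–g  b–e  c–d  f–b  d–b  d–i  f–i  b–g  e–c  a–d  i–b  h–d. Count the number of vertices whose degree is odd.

Degrees: a:5, b:6, c:4, d:5, e:4, f:6, g:3, h:5, i:4
Odd-degree vertices: a, d, g, h.

4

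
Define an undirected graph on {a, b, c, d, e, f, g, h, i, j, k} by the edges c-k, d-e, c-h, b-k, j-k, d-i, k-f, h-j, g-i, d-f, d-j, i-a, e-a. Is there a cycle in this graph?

Yes

|V| = 11, |E| = 13, number of components = 1.
One cycle is d-j-k-f-d.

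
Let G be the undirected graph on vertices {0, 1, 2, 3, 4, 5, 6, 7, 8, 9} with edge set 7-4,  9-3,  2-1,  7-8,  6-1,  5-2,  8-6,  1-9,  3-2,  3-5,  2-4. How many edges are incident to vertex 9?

Neighbors of 9: 1, 3.

2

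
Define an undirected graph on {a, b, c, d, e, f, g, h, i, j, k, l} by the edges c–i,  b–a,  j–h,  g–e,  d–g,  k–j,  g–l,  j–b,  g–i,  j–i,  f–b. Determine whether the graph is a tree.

The graph has 12 vertices and 11 edges.
It is connected with exactly 11 edges, hence acyclic — it is a tree.

Yes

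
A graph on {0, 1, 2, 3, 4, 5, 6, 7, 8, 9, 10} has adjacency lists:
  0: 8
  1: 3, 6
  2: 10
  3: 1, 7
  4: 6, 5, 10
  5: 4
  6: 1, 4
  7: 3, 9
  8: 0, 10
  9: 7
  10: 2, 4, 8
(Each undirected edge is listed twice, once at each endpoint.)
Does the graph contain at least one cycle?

No

The graph has 11 vertices, 10 edges, and 1 connected component.
Since 10 = 11 - 1, the graph is a forest and contains no cycle.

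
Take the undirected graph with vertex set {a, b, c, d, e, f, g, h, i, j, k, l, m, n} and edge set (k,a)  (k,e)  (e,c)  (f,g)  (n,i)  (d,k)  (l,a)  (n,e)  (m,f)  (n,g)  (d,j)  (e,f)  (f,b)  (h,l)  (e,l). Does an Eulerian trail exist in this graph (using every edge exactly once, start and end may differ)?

No

Degrees: a:2, b:1, c:1, d:2, e:5, f:4, g:2, h:1, i:1, j:1, k:3, l:3, m:1, n:3
Odd-degree vertices: b, c, e, h, i, j, k, l, m, n (10 total).
With 10 odd-degree vertices (more than two), no single trail can use every edge.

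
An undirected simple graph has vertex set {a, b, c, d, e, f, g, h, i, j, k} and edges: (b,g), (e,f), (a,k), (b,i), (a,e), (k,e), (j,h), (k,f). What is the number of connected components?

5

Component: {c}
Component: {d}
Component: {h, j}
Component: {b, g, i}
Component: {a, e, f, k}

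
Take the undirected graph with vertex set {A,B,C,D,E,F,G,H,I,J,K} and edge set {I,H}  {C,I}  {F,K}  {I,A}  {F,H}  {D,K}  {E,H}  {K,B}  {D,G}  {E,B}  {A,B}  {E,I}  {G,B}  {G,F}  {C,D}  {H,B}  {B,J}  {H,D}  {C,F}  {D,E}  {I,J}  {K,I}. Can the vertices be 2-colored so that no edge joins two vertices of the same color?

No

The cycle H-E-D-H has length 3, which is odd, so the graph is not bipartite.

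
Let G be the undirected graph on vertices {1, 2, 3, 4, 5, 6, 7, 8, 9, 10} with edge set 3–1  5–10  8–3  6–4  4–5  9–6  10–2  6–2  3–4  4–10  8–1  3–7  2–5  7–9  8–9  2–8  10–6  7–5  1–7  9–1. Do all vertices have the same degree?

Degrees: 1:4, 2:4, 3:4, 4:4, 5:4, 6:4, 7:4, 8:4, 9:4, 10:4
All degrees equal 4; the graph is regular.

Yes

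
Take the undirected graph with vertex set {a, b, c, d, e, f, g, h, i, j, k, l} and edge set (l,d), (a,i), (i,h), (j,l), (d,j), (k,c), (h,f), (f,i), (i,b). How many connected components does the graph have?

Component: {e}
Component: {g}
Component: {c, k}
Component: {d, j, l}
Component: {a, b, f, h, i}

5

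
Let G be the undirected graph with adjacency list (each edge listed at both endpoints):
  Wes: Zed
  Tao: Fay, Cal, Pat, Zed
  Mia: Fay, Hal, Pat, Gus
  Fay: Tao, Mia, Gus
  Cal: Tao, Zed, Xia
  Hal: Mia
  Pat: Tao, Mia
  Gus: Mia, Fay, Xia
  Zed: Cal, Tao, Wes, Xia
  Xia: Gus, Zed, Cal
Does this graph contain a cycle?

|V| = 10, |E| = 14, number of components = 1.
Since 14 > 10 - 1, a cycle must exist; for instance Fay-Mia-Gus-Fay.

Yes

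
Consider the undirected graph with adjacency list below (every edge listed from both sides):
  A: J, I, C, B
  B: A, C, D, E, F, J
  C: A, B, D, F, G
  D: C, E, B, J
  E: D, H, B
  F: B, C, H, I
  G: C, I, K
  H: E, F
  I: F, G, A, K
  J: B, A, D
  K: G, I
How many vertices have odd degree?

Degrees: A:4, B:6, C:5, D:4, E:3, F:4, G:3, H:2, I:4, J:3, K:2
Odd-degree vertices: C, E, G, J.

4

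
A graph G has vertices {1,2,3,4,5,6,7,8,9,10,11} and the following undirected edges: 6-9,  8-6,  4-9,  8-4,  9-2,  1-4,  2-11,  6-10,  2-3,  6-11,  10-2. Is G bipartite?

Partition the vertices as {2, 4, 5, 6, 7} vs {1, 3, 8, 9, 10, 11}. Each listed edge has one endpoint in each part, so the graph is bipartite.

Yes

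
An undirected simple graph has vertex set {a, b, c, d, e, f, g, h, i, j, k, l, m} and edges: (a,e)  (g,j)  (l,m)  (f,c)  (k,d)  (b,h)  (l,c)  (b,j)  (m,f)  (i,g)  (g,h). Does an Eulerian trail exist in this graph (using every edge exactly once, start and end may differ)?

Degrees: a:1, b:2, c:2, d:1, e:1, f:2, g:3, h:2, i:1, j:2, k:1, l:2, m:2
Odd-degree vertices: a, d, e, g, i, k (6 total).
An Eulerian trail requires 0 or 2 odd-degree vertices; here there are 6.

No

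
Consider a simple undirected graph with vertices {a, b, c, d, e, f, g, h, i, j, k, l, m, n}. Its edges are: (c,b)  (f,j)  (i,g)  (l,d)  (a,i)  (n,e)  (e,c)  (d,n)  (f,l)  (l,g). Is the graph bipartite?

Yes

A valid 2-coloring puts {c, h, i, j, k, l, m, n} on one side and {a, b, d, e, f, g} on the other; every edge crosses between the two sides.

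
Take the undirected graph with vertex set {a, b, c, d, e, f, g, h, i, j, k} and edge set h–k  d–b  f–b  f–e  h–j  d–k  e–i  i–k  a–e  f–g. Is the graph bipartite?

Yes

Color {b, c, e, g, j, k} black and {a, d, f, h, i} white. No edge joins two same-colored vertices, so the graph is bipartite.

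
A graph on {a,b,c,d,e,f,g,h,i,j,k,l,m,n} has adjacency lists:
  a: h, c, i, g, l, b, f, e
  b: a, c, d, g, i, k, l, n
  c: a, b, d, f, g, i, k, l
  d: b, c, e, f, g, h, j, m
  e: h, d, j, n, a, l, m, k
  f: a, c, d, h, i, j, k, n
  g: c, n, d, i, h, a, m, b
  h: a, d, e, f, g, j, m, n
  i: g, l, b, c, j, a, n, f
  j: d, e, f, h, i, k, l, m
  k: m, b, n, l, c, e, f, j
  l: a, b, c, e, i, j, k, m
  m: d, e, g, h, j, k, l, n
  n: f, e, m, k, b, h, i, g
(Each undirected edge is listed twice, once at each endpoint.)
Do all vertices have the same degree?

Degrees: a:8, b:8, c:8, d:8, e:8, f:8, g:8, h:8, i:8, j:8, k:8, l:8, m:8, n:8
Every vertex has degree 8, so the graph is 8-regular.

Yes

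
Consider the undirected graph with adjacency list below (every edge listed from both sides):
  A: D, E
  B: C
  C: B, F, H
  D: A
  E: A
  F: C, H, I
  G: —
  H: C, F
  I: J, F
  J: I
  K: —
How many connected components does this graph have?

Component: {G}
Component: {K}
Component: {A, D, E}
Component: {B, C, F, H, I, J}

4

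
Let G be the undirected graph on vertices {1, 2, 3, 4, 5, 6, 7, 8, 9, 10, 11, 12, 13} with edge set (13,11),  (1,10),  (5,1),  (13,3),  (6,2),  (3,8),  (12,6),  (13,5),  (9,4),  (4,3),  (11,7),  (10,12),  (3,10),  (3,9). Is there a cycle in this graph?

Yes

|V| = 13, |E| = 14, number of components = 1.
One cycle is 1-5-13-3-10-1.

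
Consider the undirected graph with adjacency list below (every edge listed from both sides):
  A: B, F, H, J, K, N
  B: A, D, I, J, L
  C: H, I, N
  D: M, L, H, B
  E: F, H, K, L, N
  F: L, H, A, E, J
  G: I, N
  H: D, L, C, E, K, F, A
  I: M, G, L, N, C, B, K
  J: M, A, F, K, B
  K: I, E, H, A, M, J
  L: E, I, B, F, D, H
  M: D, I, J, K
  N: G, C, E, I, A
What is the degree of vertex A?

Neighbors of A: B, F, H, J, K, N.

6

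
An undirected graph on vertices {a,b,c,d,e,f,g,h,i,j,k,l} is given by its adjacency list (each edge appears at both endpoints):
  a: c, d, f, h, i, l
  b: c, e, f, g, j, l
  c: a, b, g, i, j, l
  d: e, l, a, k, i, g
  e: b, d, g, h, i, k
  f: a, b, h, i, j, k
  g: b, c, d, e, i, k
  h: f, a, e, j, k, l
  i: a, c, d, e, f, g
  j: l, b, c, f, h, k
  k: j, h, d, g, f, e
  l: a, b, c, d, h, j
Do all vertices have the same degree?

Degrees: a:6, b:6, c:6, d:6, e:6, f:6, g:6, h:6, i:6, j:6, k:6, l:6
Every vertex has degree 6, so the graph is 6-regular.

Yes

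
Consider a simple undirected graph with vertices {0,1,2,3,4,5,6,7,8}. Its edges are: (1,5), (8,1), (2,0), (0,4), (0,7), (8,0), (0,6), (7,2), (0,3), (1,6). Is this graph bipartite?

No

2-7-0-2 is an odd cycle (length 3), and a bipartite graph can contain only even cycles.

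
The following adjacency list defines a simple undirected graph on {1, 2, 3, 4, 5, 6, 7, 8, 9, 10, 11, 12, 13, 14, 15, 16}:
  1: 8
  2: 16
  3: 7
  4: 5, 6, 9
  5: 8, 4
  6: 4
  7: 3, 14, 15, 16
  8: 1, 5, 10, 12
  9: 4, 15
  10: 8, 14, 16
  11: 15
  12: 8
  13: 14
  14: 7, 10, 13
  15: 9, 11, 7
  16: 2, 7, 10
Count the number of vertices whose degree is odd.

Degrees: 1:1, 2:1, 3:1, 4:3, 5:2, 6:1, 7:4, 8:4, 9:2, 10:3, 11:1, 12:1, 13:1, 14:3, 15:3, 16:3
Odd-degree vertices: 1, 2, 3, 4, 6, 10, 11, 12, 13, 14, 15, 16.

12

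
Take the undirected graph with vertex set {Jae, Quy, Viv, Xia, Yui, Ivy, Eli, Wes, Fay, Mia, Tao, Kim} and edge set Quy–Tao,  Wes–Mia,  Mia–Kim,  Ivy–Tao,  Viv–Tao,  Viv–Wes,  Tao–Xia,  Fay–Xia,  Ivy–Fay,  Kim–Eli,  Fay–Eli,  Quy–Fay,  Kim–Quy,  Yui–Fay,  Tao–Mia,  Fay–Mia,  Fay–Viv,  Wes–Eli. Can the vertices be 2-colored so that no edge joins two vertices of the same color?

Yes

Color {Jae, Wes, Fay, Tao, Kim} black and {Quy, Viv, Xia, Yui, Ivy, Eli, Mia} white. No edge joins two same-colored vertices, so the graph is bipartite.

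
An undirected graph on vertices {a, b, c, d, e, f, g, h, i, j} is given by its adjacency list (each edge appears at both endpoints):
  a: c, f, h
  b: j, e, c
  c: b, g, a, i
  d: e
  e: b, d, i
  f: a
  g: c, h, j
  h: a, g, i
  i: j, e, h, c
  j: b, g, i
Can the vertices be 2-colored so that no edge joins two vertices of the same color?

A valid 2-coloring puts {c, e, f, h, j} on one side and {a, b, d, g, i} on the other; every edge crosses between the two sides.

Yes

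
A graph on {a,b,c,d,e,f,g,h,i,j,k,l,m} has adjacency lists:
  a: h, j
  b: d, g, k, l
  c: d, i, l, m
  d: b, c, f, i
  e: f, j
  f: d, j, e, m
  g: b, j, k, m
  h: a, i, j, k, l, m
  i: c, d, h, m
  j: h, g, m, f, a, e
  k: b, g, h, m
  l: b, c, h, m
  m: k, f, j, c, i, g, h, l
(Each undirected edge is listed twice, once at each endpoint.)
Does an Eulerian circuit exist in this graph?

Degrees: a:2, b:4, c:4, d:4, e:2, f:4, g:4, h:6, i:4, j:6, k:4, l:4, m:8
All degrees are even and the non-isolated vertices are connected — an Eulerian circuit exists.

Yes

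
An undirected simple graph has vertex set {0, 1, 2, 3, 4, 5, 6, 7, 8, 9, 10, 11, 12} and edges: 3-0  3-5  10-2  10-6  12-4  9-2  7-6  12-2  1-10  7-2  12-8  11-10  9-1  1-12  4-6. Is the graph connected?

No

Component: {0, 3, 5}
Component: {1, 2, 4, 6, 7, 8, 9, 10, 11, 12}
No edge joins these 2 groups, so the graph is disconnected.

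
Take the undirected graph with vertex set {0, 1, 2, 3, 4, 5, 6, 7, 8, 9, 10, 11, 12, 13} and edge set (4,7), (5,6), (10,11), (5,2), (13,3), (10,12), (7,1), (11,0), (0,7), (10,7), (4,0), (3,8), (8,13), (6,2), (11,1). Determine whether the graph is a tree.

The graph has 14 vertices and 15 edges.
It is not connected, so it is not a tree.

No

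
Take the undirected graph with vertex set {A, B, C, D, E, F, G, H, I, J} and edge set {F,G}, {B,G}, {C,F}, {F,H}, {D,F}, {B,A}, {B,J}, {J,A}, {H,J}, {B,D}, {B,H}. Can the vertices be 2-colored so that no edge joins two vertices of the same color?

The cycle H-B-J-H has length 3, which is odd, so the graph is not bipartite.

No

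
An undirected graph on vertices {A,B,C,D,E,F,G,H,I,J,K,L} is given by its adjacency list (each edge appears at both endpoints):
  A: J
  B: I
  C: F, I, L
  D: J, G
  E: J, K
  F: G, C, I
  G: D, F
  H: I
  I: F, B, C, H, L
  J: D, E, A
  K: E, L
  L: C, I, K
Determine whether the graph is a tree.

No

|V| = 12, |E| = 14.
A tree on 12 vertices has exactly 11 edges; this graph has 14, so it contains a cycle and is not a tree.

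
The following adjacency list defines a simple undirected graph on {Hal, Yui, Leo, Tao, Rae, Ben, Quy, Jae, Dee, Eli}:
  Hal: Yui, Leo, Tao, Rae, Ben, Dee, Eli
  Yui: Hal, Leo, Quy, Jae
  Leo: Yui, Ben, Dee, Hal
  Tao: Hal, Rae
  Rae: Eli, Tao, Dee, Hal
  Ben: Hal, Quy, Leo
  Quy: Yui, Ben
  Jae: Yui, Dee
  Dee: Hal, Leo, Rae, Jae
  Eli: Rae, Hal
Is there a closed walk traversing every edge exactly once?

No

Degrees: Hal:7, Yui:4, Leo:4, Tao:2, Rae:4, Ben:3, Quy:2, Jae:2, Dee:4, Eli:2
Hal, Ben have odd degree; an Eulerian circuit needs every degree to be even, so none exists.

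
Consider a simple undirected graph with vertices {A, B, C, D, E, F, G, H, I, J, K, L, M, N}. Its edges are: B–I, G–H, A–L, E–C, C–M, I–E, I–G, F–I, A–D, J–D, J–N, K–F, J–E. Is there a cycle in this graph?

The graph has 14 vertices, 13 edges, and 1 connected component.
A forest on 14 vertices with 1 component has exactly 13 edges, which matches — so no cycle.

No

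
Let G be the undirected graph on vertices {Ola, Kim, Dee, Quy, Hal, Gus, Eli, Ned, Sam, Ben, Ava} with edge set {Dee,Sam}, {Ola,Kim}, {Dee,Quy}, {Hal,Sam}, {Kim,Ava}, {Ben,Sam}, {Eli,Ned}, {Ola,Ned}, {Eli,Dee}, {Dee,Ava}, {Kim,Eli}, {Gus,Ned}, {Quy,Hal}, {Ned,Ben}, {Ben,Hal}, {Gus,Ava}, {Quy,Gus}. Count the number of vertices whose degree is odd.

Degrees: Ola:2, Kim:3, Dee:4, Quy:3, Hal:3, Gus:3, Eli:3, Ned:4, Sam:3, Ben:3, Ava:3
Odd-degree vertices: Kim, Quy, Hal, Gus, Eli, Sam, Ben, Ava.

8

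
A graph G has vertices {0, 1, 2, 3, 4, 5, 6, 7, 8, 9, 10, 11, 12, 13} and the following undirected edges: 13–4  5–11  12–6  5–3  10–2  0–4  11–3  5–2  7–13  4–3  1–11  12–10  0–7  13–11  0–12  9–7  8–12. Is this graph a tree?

No

|V| = 14, |E| = 17.
A tree on 14 vertices has exactly 13 edges; this graph has 17, so it contains a cycle and is not a tree.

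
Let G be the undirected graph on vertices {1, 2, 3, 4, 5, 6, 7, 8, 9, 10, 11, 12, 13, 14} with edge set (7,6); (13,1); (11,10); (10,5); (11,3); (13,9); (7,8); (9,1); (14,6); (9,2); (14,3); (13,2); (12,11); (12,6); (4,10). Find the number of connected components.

Component: {1, 2, 9, 13}
Component: {3, 4, 5, 6, 7, 8, 10, 11, 12, 14}

2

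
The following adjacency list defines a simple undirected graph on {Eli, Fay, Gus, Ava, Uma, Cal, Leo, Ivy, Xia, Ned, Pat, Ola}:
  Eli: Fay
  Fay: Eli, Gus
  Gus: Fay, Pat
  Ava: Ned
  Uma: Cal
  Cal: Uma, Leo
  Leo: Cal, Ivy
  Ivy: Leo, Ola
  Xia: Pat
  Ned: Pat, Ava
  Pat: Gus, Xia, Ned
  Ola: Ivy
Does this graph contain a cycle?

No

|V| = 12, |E| = 10, number of components = 2.
A forest on 12 vertices with 2 components has exactly 10 edges, which matches — so no cycle.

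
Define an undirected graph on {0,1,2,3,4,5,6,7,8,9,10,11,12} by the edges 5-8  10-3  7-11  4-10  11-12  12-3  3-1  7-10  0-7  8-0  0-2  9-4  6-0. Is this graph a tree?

No

The graph has 13 vertices and 13 edges.
A tree on 13 vertices has exactly 12 edges; this graph has 13, so it contains a cycle and is not a tree.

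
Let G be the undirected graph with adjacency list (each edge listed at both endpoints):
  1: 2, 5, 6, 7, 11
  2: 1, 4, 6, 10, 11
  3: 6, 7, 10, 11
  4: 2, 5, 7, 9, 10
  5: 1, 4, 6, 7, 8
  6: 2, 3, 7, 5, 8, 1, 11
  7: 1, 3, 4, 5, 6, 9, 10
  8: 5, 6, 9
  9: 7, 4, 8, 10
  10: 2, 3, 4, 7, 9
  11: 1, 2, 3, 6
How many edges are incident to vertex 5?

Neighbors of 5: 1, 4, 6, 7, 8.

5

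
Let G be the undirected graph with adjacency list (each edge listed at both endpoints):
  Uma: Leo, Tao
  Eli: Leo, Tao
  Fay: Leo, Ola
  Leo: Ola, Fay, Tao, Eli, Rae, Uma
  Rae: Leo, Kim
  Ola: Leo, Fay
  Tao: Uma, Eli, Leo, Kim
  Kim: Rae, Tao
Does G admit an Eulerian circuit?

Yes

Degrees: Uma:2, Eli:2, Fay:2, Leo:6, Rae:2, Ola:2, Tao:4, Kim:2
All degrees are even and the non-isolated vertices are connected — an Eulerian circuit exists.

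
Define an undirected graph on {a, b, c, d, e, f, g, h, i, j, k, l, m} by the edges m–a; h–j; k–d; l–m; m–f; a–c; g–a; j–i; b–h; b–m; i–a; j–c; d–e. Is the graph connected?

Component: {d, e, k}
Component: {a, b, c, f, g, h, i, j, l, m}
No edge joins these 2 groups, so the graph is disconnected.

No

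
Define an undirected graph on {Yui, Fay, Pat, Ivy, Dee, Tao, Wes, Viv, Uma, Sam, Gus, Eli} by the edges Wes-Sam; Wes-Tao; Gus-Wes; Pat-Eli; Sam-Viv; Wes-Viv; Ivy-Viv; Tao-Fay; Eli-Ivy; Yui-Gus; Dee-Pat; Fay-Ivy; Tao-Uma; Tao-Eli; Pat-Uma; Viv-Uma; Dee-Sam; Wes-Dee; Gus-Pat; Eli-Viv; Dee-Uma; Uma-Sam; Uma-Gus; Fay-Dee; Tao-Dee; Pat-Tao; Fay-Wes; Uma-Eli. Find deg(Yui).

Neighbors of Yui: Gus.

1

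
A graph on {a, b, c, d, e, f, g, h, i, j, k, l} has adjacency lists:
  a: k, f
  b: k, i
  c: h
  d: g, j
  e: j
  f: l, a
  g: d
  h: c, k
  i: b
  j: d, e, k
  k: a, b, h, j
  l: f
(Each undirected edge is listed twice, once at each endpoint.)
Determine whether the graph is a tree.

Yes

|V| = 12, |E| = 11.
Connected and |E| = |V| - 1, which characterizes a tree.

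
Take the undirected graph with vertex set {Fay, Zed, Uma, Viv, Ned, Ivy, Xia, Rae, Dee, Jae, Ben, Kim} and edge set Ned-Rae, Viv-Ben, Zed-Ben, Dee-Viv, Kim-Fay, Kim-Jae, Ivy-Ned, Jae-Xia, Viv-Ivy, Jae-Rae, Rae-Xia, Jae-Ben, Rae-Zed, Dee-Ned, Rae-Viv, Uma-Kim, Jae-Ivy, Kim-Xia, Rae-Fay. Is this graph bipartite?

The cycle Xia-Jae-Kim-Xia has length 3, which is odd, so the graph is not bipartite.

No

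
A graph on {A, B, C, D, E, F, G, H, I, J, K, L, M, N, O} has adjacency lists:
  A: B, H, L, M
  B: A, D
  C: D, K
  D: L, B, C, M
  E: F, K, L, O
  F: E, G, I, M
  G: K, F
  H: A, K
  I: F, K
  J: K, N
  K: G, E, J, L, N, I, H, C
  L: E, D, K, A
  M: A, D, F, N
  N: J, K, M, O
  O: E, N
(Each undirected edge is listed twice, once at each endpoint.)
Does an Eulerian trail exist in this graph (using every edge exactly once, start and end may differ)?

Yes

Degrees: A:4, B:2, C:2, D:4, E:4, F:4, G:2, H:2, I:2, J:2, K:8, L:4, M:4, N:4, O:2
Odd-degree vertices: none (0 total).
With 0 odd-degree vertices and all edges in one connected piece, an Eulerian trail exists.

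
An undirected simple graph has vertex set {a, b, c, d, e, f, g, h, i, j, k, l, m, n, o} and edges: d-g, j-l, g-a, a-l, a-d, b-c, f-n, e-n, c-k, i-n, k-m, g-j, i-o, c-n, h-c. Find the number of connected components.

2

Component: {a, d, g, j, l}
Component: {b, c, e, f, h, i, k, m, n, o}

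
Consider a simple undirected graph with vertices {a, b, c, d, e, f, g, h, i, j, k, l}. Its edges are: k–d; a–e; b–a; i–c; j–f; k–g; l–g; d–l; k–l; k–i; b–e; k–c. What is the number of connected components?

4

Component: {h}
Component: {f, j}
Component: {a, b, e}
Component: {c, d, g, i, k, l}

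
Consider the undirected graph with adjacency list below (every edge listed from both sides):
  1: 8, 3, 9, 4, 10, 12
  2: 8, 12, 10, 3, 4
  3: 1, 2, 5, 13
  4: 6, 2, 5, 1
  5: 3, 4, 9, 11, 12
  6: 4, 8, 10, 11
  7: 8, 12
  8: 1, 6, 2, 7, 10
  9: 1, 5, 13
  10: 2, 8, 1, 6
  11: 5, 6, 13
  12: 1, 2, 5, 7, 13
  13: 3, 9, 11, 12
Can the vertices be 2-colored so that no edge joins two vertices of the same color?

10-8-1-10 is an odd cycle (length 3), and a bipartite graph can contain only even cycles.

No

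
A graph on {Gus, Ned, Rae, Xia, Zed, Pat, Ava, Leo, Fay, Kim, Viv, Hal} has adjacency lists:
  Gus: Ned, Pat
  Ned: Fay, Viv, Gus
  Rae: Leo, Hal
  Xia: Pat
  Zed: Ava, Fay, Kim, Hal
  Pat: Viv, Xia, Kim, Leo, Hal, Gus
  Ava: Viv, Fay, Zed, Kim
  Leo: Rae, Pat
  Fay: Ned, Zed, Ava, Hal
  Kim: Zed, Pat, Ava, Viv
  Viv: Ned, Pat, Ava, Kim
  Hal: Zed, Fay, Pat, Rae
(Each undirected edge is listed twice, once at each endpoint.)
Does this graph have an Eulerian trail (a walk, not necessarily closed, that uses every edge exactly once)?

Yes

Degrees: Gus:2, Ned:3, Rae:2, Xia:1, Zed:4, Pat:6, Ava:4, Leo:2, Fay:4, Kim:4, Viv:4, Hal:4
Odd-degree vertices: Ned, Xia (2 total).
The non-isolated vertices are connected and exactly 2 have odd degree, so an Eulerian trail exists (from Ned to Xia).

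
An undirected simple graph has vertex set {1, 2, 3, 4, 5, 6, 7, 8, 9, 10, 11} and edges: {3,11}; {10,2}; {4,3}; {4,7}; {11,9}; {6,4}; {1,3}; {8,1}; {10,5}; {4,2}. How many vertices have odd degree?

Degrees: 1:2, 2:2, 3:3, 4:4, 5:1, 6:1, 7:1, 8:1, 9:1, 10:2, 11:2
Odd-degree vertices: 3, 5, 6, 7, 8, 9.

6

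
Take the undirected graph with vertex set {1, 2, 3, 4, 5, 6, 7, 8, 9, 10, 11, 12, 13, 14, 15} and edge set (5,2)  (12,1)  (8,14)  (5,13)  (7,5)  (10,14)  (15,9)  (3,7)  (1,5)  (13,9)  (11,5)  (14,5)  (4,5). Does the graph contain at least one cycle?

|V| = 15, |E| = 13, number of components = 2.
A forest on 15 vertices with 2 components has exactly 13 edges, which matches — so no cycle.

No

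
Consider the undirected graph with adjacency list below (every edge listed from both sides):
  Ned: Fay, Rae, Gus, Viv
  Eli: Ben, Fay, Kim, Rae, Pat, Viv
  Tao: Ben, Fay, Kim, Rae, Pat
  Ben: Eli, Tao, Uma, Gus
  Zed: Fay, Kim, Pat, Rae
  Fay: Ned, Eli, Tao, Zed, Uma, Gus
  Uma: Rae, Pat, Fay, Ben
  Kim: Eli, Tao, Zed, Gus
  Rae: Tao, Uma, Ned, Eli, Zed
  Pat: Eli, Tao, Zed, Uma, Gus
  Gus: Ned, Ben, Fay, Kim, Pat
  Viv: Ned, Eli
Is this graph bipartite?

No

Fay-Gus-Ned-Fay is an odd cycle (length 3), and a bipartite graph can contain only even cycles.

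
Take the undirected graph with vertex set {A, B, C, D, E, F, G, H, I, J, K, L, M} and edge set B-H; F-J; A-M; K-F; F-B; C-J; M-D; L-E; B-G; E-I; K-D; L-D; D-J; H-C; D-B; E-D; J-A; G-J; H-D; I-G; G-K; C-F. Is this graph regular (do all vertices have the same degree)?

No

Degrees: A:2, B:4, C:3, D:7, E:3, F:4, G:4, H:3, I:2, J:5, K:3, L:2, M:2
Vertex A has degree 2 while D has degree 7, so the graph is not regular.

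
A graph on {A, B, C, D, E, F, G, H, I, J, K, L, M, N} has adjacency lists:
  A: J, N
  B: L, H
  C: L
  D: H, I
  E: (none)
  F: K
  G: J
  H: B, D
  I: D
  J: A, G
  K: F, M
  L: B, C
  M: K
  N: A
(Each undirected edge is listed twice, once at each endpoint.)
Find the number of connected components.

Component: {E}
Component: {F, K, M}
Component: {A, G, J, N}
Component: {B, C, D, H, I, L}

4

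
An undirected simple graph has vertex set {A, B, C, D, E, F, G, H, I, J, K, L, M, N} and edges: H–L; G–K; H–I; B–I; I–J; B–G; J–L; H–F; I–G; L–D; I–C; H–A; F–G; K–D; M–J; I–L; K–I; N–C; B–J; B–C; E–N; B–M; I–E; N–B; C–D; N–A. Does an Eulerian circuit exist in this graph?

No

Degrees: A:2, B:6, C:4, D:3, E:2, F:2, G:4, H:4, I:8, J:4, K:3, L:4, M:2, N:4
D, K have odd degree; an Eulerian circuit needs every degree to be even, so none exists.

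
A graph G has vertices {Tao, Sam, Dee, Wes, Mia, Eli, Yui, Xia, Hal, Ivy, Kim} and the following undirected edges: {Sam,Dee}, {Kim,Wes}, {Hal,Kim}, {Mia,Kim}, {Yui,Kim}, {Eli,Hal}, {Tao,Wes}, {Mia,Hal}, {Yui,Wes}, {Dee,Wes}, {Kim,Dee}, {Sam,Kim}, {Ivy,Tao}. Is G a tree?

No

The graph has 11 vertices and 13 edges.
It is not connected, so it is not a tree.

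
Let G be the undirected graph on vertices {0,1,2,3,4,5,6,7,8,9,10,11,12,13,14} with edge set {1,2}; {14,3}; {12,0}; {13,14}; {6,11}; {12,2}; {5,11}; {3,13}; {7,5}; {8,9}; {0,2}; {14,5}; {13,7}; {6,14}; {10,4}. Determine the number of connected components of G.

4

Component: {4, 10}
Component: {8, 9}
Component: {0, 1, 2, 12}
Component: {3, 5, 6, 7, 11, 13, 14}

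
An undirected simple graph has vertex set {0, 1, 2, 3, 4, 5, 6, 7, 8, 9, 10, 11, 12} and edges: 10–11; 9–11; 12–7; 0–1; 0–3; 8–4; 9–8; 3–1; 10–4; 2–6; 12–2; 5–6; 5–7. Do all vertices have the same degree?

Yes

Degrees: 0:2, 1:2, 2:2, 3:2, 4:2, 5:2, 6:2, 7:2, 8:2, 9:2, 10:2, 11:2, 12:2
All degrees equal 2; the graph is regular.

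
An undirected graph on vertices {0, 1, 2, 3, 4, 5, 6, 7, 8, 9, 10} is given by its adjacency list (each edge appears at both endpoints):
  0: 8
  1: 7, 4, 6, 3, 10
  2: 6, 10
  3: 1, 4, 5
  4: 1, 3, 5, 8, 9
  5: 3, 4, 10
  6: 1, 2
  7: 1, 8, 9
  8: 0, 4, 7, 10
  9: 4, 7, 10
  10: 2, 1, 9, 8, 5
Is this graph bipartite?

The cycle 5-3-4-5 has length 3, which is odd, so the graph is not bipartite.

No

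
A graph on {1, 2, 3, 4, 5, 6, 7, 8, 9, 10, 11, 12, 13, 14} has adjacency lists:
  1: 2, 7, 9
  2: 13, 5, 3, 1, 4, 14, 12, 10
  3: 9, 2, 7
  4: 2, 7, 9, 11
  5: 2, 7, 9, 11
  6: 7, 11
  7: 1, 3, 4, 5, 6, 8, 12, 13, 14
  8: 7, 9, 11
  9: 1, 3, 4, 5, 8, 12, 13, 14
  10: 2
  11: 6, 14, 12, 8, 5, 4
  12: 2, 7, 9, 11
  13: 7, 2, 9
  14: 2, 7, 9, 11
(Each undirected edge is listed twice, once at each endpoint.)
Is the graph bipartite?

Partition the vertices as {2, 7, 9, 11} vs {1, 3, 4, 5, 6, 8, 10, 12, 13, 14}. Each listed edge has one endpoint in each part, so the graph is bipartite.

Yes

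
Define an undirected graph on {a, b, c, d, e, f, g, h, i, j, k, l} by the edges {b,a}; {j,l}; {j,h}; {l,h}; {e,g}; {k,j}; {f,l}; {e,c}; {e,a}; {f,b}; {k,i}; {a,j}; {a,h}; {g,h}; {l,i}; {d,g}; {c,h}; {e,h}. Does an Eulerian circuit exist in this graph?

Degrees: a:4, b:2, c:2, d:1, e:4, f:2, g:3, h:6, i:2, j:4, k:2, l:4
d, g have odd degree; an Eulerian circuit needs every degree to be even, so none exists.

No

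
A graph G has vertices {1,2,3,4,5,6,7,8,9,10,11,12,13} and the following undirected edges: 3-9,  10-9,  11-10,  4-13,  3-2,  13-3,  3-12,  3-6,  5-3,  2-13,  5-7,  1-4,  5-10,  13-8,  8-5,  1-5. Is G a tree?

No

The graph has 13 vertices and 16 edges.
A tree on 13 vertices has exactly 12 edges; this graph has 16, so it contains a cycle and is not a tree.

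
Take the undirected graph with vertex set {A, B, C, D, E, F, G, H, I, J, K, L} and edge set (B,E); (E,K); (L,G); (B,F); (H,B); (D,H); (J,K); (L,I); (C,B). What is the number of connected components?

3

Component: {A}
Component: {G, I, L}
Component: {B, C, D, E, F, H, J, K}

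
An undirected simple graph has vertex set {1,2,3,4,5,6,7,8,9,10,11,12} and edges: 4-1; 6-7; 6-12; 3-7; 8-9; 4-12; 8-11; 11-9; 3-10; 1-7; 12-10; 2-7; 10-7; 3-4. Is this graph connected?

Component: {5}
Component: {8, 9, 11}
Component: {1, 2, 3, 4, 6, 7, 10, 12}
No edge joins these 3 groups, so the graph is disconnected.

No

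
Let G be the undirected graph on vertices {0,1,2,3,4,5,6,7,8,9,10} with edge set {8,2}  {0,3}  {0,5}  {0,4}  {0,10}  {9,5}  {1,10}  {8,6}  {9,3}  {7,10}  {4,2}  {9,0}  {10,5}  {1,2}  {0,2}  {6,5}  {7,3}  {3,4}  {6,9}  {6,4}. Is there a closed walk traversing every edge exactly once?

Yes

Degrees: 0:6, 1:2, 2:4, 3:4, 4:4, 5:4, 6:4, 7:2, 8:2, 9:4, 10:4
All degrees are even and the non-isolated vertices are connected — an Eulerian circuit exists.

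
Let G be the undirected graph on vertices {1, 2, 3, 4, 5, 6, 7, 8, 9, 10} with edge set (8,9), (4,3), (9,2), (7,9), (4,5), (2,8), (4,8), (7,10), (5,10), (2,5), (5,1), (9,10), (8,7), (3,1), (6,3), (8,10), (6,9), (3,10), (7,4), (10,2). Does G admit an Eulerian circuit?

Degrees: 1:2, 2:4, 3:4, 4:4, 5:4, 6:2, 7:4, 8:5, 9:5, 10:6
Vertices with odd degree: 8, 9. An Eulerian circuit requires all degrees even.

No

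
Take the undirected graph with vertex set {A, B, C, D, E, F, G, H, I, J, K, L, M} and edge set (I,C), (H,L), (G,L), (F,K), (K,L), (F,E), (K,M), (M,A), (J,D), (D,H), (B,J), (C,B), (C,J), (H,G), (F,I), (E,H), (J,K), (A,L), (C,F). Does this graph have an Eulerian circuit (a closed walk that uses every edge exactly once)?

Degrees: A:2, B:2, C:4, D:2, E:2, F:4, G:2, H:4, I:2, J:4, K:4, L:4, M:2
All degrees are even and the non-isolated vertices are connected — an Eulerian circuit exists.

Yes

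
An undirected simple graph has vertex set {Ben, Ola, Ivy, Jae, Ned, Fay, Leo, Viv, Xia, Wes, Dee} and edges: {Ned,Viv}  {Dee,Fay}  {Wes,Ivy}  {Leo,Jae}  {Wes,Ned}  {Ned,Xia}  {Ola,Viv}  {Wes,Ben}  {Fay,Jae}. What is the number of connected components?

Component: {Jae, Fay, Leo, Dee}
Component: {Ben, Ola, Ivy, Ned, Viv, Xia, Wes}

2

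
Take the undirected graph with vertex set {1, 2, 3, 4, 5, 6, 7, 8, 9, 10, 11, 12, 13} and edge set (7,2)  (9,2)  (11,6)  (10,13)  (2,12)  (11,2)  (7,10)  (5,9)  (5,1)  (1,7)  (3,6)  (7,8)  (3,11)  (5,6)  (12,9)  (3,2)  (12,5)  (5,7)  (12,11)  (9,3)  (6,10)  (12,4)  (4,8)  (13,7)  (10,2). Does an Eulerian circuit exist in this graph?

Degrees: 1:2, 2:6, 3:4, 4:2, 5:5, 6:4, 7:6, 8:2, 9:4, 10:4, 11:4, 12:5, 13:2
Vertices with odd degree: 5, 12. An Eulerian circuit requires all degrees even.

No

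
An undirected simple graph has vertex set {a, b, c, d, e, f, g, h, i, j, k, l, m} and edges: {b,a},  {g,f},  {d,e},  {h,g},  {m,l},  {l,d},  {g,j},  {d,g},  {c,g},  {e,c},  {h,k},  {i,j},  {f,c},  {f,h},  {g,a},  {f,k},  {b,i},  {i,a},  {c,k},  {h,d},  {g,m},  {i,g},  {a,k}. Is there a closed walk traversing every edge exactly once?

Degrees: a:4, b:2, c:4, d:4, e:2, f:4, g:8, h:4, i:4, j:2, k:4, l:2, m:2
Every vertex has even degree and the edges form a single connected piece, so an Eulerian circuit exists.

Yes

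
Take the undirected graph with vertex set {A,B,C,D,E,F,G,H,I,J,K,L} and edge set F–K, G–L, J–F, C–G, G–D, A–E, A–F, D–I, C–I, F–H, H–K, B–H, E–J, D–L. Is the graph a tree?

No

|V| = 12, |E| = 14.
It is not connected, so it is not a tree.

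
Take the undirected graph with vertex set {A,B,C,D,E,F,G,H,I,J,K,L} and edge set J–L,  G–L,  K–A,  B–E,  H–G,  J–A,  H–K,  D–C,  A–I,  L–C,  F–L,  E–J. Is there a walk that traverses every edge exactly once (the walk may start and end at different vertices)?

No

Degrees: A:3, B:1, C:2, D:1, E:2, F:1, G:2, H:2, I:1, J:3, K:2, L:4
Odd-degree vertices: A, B, D, F, I, J (6 total).
An Eulerian trail requires 0 or 2 odd-degree vertices; here there are 6.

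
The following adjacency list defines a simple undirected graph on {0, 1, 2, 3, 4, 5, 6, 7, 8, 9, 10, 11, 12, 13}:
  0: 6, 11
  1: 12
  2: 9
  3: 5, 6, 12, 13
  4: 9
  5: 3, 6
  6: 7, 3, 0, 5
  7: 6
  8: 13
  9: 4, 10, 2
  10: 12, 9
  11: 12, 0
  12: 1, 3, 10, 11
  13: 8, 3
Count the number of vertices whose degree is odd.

Degrees: 0:2, 1:1, 2:1, 3:4, 4:1, 5:2, 6:4, 7:1, 8:1, 9:3, 10:2, 11:2, 12:4, 13:2
Odd-degree vertices: 1, 2, 4, 7, 8, 9.

6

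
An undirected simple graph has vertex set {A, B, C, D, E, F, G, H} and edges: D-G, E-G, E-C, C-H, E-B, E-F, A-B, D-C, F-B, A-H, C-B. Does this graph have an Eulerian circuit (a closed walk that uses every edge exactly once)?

Yes

Degrees: A:2, B:4, C:4, D:2, E:4, F:2, G:2, H:2
All degrees are even and the non-isolated vertices are connected — an Eulerian circuit exists.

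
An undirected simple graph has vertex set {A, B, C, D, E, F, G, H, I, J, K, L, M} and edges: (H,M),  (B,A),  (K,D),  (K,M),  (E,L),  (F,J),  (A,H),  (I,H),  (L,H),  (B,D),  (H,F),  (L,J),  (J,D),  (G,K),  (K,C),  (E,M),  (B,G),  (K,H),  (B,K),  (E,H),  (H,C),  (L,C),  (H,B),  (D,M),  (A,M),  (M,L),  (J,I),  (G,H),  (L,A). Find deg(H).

Neighbors of H: A, B, C, E, F, G, I, K, L, M.

10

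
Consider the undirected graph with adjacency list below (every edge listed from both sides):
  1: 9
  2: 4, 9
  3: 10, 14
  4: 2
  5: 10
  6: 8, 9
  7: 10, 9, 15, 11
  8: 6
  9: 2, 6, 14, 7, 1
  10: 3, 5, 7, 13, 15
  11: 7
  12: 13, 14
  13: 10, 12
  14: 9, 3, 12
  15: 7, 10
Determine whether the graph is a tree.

No

The graph has 15 vertices and 17 edges.
Connected but with 17 > 14 edges, so it has a cycle and is not a tree.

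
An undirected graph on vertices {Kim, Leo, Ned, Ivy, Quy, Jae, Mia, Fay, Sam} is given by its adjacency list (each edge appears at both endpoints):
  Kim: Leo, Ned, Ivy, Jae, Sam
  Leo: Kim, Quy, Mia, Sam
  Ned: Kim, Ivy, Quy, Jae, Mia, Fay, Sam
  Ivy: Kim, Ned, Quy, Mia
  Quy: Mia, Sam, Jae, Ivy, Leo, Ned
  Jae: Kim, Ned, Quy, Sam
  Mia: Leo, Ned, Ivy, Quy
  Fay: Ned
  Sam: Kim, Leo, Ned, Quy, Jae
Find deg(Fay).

Neighbors of Fay: Ned.

1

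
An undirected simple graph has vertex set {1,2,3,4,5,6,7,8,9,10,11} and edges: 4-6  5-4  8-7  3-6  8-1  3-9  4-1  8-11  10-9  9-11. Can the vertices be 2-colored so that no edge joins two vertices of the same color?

8-1-4-6-3-9-11-8 is an odd cycle (length 7), and a bipartite graph can contain only even cycles.

No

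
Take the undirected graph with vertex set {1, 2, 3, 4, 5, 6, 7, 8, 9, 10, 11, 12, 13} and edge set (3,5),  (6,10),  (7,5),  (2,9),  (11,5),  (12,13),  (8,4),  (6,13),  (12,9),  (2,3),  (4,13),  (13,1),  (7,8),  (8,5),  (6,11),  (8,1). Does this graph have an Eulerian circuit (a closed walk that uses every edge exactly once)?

No

Degrees: 1:2, 2:2, 3:2, 4:2, 5:4, 6:3, 7:2, 8:4, 9:2, 10:1, 11:2, 12:2, 13:4
Vertices with odd degree: 6, 10. An Eulerian circuit requires all degrees even.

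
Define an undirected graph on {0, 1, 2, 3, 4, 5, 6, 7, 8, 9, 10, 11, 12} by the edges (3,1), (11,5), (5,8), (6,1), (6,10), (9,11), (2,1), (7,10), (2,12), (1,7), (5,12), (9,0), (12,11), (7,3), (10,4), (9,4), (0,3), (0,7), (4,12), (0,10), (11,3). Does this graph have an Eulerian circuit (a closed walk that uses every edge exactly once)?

No

Degrees: 0:4, 1:4, 2:2, 3:4, 4:3, 5:3, 6:2, 7:4, 8:1, 9:3, 10:4, 11:4, 12:4
4, 5, 8, 9 have odd degree; an Eulerian circuit needs every degree to be even, so none exists.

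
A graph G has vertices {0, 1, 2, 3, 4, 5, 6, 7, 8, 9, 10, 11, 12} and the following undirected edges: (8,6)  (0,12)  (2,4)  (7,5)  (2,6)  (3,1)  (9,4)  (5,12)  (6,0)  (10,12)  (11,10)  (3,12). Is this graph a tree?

Yes

|V| = 13, |E| = 12.
It is connected with exactly 12 edges, hence acyclic — it is a tree.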